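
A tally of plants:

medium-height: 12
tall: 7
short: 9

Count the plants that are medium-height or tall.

medium-height: 12; tall: 7; together 12 + 7 = 19.

19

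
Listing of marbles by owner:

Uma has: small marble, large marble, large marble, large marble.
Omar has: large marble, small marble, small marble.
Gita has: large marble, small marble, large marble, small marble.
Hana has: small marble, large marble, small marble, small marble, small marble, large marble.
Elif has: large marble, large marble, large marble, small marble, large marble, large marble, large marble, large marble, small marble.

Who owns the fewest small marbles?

Counts by owner (restricted to small marbles): Hana→4, Gita→2, Elif→2, Omar→2, Uma→1.
The minimum is 1, held uniquely by Uma.

Uma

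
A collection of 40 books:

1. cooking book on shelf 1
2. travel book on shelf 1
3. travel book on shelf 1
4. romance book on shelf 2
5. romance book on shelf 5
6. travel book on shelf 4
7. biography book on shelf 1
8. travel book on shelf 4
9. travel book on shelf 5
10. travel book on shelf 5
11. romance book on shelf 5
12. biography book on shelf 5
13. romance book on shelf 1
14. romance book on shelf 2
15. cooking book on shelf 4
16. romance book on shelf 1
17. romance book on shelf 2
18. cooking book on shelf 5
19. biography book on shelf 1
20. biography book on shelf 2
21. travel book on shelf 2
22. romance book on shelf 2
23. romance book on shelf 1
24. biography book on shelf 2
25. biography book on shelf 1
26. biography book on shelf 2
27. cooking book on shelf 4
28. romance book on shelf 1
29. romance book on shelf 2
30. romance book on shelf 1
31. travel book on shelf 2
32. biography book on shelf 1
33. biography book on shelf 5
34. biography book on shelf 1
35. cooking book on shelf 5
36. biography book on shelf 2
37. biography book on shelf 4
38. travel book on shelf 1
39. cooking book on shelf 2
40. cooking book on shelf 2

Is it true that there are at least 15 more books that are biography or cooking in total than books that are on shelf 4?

|books that are biography or cooking| = 19.
|books on shelf 4| = 5.
The claim requires 19 − 5 = 14 ≥ 15, which does not hold.

False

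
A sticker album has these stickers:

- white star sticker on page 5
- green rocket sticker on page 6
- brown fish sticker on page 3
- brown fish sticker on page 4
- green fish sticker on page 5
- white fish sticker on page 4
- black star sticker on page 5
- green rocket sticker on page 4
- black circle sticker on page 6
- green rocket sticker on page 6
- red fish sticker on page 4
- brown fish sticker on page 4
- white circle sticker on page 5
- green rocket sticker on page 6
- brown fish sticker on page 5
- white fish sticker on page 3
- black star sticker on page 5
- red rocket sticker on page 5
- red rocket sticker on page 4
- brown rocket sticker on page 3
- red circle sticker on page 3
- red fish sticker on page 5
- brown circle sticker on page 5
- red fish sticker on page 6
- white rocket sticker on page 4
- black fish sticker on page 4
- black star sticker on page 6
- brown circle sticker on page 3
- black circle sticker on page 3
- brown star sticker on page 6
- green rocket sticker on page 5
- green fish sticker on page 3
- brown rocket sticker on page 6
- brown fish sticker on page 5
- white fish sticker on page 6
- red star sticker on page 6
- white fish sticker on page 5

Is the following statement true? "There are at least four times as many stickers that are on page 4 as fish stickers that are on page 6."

True

stickers on page 4: 8.
fish stickers on page 6: 2.
The claim requires 8 ≥ 4 × 2 = 8, which holds.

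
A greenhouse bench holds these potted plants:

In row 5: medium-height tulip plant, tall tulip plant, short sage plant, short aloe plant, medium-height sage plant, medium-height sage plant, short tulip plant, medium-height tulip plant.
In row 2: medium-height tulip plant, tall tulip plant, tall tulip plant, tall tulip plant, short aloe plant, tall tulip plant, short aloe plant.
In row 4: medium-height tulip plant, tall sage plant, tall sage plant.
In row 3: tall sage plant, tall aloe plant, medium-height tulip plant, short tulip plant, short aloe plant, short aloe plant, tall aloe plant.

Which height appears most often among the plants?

Counts by height: tall 10, short 8, medium-height 7.
The maximum is 10, held uniquely by tall.

tall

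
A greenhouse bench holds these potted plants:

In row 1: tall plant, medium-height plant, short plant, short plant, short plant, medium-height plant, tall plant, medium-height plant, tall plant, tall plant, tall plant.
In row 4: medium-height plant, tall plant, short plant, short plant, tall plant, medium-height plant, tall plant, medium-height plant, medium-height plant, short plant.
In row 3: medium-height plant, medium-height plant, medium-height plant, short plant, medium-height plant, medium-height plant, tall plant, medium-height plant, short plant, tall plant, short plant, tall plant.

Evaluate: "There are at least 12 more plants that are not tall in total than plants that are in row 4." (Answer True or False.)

plants that are not tall: 22.
plants in row 4: 10.
The claim requires 22 − 10 = 12 ≥ 12, which holds.

True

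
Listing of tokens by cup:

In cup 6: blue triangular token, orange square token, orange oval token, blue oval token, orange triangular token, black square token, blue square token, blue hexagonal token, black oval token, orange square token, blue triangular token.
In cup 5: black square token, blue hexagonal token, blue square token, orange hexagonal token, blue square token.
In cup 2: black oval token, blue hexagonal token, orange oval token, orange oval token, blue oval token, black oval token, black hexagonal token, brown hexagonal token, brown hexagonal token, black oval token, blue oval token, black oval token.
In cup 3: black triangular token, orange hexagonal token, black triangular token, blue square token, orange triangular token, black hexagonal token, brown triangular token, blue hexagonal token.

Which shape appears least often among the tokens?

Counts by shape: oval 11, hexagonal 10, square 8, triangular 7.
The minimum is 7, held uniquely by triangular.

triangular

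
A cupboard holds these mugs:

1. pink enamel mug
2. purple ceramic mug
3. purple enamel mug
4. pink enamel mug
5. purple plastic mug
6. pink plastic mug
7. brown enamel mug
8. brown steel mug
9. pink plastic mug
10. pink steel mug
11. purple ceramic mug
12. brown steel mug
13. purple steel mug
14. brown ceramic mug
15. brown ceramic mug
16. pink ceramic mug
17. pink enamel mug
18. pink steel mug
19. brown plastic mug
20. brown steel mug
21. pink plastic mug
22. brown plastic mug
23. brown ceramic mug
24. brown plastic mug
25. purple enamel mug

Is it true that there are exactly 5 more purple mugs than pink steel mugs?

|purple mugs| = 6.
|pink steel mugs| = 2.
The claim requires 6 − 2 (= 4) to equal 5, which does not hold.

False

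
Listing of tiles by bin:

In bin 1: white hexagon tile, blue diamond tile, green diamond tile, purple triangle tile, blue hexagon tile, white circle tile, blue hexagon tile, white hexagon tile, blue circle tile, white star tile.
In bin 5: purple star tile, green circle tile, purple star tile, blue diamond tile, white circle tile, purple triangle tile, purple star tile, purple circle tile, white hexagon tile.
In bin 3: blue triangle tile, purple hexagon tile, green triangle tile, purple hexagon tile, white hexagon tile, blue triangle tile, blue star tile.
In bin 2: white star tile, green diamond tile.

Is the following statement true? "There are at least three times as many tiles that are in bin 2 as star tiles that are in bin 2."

False

There are 2 tiles in bin 2.
There is 1 star tile in bin 2.
The claim requires 2 ≥ 3 × 1 = 3, which does not hold.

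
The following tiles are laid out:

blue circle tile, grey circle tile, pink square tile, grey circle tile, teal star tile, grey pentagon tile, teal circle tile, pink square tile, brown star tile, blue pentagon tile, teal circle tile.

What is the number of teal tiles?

3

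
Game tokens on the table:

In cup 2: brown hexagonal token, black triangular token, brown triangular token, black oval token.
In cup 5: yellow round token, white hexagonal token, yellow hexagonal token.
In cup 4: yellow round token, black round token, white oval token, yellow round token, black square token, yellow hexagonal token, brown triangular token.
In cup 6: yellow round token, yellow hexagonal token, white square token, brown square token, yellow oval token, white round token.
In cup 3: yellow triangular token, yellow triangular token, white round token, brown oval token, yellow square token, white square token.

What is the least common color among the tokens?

black

Counts by color: yellow 11, white 6, brown 5, black 4.
The minimum is 4, held uniquely by black.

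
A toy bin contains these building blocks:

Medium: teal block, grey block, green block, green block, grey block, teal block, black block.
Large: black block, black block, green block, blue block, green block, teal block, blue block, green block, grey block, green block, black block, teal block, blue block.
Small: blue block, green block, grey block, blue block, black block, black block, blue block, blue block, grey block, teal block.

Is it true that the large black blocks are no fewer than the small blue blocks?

False

|large black blocks| = 3.
|small blue blocks| = 4.
The claim requires 3 ≥ 4, which does not hold.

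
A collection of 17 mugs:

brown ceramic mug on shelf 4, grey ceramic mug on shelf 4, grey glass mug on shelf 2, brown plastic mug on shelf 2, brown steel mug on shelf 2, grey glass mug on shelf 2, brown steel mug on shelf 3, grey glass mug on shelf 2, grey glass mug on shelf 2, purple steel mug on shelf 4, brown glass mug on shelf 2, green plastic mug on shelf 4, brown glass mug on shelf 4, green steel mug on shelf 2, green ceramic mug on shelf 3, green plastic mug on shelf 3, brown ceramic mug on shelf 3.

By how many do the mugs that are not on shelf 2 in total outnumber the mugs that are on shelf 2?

1

mugs that are not on shelf 2: 9.
mugs on shelf 2: 8.
9 − 8 = 1.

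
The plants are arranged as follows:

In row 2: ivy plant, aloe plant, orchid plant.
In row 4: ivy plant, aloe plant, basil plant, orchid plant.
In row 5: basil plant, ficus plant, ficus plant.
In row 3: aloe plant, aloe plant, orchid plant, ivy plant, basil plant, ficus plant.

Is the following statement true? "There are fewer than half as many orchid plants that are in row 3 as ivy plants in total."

True

orchid plants in row 3: 1.
ivy plants: 3.
The claim requires 2 × 1 = 2 < 3, which holds.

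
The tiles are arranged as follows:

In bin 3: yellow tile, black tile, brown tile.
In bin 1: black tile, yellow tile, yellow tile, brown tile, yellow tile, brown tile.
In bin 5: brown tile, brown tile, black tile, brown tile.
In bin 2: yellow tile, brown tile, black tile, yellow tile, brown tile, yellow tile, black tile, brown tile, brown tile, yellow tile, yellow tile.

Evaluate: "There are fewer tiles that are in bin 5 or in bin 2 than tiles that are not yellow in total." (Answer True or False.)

There are 15 tiles in bin 5 or in bin 2.
There are 15 tiles that are not yellow.
The claim requires 15 < 15, which does not hold.

False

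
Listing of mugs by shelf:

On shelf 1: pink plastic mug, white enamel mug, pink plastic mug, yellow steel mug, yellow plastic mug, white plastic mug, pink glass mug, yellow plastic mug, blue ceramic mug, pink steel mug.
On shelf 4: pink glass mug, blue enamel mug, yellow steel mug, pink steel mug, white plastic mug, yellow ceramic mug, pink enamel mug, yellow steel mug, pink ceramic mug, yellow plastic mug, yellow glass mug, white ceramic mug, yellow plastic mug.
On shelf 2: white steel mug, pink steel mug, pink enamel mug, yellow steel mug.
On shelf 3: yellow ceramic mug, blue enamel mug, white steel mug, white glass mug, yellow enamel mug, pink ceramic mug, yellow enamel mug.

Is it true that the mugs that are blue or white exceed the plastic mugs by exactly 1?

False

|mugs that are blue or white| = 10.
|plastic mugs| = 8.
The claim requires 10 − 8 (= 2) to equal 1, which does not hold.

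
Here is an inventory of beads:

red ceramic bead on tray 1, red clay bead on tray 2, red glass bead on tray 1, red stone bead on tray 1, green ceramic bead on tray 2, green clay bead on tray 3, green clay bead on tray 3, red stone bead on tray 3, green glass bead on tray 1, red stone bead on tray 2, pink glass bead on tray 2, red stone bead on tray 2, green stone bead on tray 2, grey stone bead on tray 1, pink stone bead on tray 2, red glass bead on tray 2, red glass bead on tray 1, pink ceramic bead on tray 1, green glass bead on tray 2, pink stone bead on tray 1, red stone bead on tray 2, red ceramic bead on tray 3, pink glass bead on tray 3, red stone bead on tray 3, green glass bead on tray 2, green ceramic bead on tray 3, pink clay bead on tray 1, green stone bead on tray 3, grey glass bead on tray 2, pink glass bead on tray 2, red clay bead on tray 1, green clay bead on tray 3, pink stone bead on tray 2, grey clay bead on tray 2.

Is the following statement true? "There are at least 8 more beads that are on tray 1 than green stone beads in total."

|beads on tray 1| = 10.
|green stone beads| = 2.
The claim requires 10 − 2 = 8 ≥ 8, which holds.

True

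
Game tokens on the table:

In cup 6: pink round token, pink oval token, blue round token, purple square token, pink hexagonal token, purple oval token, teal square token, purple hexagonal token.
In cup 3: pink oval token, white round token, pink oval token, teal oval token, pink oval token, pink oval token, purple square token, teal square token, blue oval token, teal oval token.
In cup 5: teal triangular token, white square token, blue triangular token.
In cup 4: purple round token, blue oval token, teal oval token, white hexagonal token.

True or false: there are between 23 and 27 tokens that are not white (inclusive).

tokens that are not white: 22.
The claim requires 23 ≤ 22 ≤ 27, which does not hold.

False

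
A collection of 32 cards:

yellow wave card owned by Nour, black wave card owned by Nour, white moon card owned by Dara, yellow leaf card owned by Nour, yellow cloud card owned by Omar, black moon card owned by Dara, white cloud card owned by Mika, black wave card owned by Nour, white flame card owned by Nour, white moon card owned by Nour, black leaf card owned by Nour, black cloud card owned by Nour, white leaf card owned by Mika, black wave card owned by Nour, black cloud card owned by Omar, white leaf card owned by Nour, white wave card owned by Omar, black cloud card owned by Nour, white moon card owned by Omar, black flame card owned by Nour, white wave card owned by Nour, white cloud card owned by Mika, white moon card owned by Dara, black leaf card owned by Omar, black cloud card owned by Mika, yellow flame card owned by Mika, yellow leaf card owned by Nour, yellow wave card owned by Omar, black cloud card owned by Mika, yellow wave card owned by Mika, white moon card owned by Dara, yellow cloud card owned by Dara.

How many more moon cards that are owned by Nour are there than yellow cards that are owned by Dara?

0

moon cards owned by Nour: 1.
yellow cards owned by Dara: 1.
1 − 1 = 0.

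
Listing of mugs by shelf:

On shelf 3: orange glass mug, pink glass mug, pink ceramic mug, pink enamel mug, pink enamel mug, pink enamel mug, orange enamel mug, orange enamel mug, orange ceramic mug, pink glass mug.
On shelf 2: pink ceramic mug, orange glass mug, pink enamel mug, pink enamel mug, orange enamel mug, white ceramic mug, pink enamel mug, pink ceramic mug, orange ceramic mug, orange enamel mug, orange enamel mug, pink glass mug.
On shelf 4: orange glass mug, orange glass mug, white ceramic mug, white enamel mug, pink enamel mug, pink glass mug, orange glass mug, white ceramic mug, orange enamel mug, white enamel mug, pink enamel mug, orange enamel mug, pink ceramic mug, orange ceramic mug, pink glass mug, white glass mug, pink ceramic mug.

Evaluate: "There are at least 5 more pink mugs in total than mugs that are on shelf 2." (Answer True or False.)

True

There are 18 pink mugs.
There are 12 mugs on shelf 2.
The claim requires 18 − 12 = 6 ≥ 5, which holds.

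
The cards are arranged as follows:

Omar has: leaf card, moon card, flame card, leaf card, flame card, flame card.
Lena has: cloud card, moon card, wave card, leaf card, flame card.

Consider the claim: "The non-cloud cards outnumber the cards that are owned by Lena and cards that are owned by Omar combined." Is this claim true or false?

|non-cloud cards| = 10.
cards owned by Lena: 5; cards owned by Omar: 6; combined: 5 + 6 = 11.
The claim requires 10 > 11, which does not hold.

False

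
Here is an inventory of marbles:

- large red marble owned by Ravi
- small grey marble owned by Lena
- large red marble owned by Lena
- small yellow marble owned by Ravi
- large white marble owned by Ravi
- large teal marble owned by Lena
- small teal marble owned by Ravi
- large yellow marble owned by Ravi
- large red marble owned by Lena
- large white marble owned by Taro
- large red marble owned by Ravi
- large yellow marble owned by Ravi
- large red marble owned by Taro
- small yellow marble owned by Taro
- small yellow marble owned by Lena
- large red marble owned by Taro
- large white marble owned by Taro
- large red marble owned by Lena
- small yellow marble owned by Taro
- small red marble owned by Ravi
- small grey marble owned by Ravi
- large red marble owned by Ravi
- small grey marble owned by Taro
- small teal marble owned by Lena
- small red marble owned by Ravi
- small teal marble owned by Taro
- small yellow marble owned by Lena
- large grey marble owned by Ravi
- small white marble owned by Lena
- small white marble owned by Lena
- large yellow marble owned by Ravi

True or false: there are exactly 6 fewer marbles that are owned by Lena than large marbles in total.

marbles owned by Lena: 10.
large marbles: 16.
The claim requires 16 − 10 (= 6) to equal 6, which holds.

True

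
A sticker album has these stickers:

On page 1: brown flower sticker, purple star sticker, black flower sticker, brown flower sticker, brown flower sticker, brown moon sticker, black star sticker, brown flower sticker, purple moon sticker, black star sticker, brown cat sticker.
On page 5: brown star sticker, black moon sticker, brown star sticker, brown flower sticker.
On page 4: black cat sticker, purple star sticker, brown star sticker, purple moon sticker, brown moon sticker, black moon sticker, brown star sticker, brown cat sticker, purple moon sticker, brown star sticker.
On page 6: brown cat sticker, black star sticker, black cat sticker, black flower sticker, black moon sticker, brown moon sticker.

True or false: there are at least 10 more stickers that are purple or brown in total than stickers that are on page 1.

True

|stickers that are purple or brown| = 21.
|stickers on page 1| = 11.
The claim requires 21 − 11 = 10 ≥ 10, which holds.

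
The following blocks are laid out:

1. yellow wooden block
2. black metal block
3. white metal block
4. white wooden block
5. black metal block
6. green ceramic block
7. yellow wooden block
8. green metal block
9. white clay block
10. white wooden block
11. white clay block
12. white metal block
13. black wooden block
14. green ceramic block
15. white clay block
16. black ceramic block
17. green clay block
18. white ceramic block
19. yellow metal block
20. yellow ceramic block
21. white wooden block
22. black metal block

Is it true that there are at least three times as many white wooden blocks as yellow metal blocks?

|white wooden blocks| = 3.
|yellow metal blocks| = 1.
The claim requires 3 ≥ 3 × 1 = 3, which holds.

True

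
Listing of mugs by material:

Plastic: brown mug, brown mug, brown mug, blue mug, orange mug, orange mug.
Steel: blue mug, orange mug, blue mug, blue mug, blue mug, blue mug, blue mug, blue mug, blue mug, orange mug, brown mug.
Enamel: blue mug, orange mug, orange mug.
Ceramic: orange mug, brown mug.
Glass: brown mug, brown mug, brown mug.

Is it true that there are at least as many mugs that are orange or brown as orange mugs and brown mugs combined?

|mugs that are orange or brown| = 15.
orange mugs: 7; brown mugs: 8; combined: 7 + 8 = 15.
The claim requires 15 ≥ 15, which holds.

True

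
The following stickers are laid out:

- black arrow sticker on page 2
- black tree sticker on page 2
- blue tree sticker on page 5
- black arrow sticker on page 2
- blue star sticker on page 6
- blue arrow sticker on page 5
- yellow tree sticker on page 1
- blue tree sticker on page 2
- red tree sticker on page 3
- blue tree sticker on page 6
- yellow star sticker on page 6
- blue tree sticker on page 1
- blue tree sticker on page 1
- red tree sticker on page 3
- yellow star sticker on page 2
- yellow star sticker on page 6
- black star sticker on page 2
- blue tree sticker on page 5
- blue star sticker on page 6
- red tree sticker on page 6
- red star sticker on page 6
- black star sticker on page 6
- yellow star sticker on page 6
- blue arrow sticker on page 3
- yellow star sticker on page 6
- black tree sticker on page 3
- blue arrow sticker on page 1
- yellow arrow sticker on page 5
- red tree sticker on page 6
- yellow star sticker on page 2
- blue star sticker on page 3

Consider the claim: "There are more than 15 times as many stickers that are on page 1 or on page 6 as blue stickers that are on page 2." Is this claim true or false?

False

stickers on page 1 or on page 6: 15.
blue stickers on page 2: 1.
The claim requires 15 > 15 × 1 = 15, which does not hold.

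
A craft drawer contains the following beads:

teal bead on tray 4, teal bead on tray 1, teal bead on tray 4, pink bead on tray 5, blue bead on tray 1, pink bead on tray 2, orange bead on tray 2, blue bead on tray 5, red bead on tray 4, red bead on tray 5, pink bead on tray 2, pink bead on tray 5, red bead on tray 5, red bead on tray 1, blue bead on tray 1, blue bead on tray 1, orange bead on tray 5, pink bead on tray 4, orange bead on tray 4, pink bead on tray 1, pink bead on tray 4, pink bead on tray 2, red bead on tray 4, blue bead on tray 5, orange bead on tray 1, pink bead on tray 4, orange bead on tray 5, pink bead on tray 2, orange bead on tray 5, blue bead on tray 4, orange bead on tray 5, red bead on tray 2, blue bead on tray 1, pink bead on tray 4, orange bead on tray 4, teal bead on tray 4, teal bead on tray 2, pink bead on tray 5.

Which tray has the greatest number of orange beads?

Counts by tray (restricted to orange beads): tray 5→4, tray 4→2, tray 2→1, tray 1→1.
The maximum is 4, held uniquely by tray 5.

tray 5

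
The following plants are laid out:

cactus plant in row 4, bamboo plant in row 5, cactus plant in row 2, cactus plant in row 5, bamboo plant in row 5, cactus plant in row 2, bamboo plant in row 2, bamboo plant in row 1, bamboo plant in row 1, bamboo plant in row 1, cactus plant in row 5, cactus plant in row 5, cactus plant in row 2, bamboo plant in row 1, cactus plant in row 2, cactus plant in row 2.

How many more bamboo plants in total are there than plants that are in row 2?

1

bamboo plants: 7.
plants in row 2: 6.
7 − 6 = 1.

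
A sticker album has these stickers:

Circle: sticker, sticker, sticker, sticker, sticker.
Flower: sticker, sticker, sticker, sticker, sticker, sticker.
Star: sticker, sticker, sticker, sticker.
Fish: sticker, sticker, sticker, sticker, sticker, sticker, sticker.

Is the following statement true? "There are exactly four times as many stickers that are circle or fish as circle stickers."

There are 12 stickers that are circle or fish.
There are 5 circle stickers.
The claim requires 12 = 4 × 5 = 20, which does not hold.

False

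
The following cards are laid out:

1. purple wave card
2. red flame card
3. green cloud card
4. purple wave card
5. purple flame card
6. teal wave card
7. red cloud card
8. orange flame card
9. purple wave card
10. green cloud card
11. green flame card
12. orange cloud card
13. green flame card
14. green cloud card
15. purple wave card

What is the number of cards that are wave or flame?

flame: 5; wave: 5; together 5 + 5 = 10.

10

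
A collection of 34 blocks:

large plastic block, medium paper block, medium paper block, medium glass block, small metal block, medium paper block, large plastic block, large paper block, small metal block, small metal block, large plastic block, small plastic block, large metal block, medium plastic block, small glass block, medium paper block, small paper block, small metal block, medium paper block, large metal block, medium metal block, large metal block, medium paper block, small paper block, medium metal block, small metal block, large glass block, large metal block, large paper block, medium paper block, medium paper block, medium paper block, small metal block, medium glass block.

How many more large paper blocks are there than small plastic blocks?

1

large paper blocks: 2.
small plastic blocks: 1.
2 − 1 = 1.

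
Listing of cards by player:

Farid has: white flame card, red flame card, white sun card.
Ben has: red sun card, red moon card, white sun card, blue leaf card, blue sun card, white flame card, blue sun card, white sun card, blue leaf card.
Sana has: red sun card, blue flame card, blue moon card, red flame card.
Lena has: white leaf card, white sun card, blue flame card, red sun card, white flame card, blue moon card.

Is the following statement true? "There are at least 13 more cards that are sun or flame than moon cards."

True

|cards that are sun or flame| = 16.
|moon cards| = 3.
The claim requires 16 − 3 = 13 ≥ 13, which holds.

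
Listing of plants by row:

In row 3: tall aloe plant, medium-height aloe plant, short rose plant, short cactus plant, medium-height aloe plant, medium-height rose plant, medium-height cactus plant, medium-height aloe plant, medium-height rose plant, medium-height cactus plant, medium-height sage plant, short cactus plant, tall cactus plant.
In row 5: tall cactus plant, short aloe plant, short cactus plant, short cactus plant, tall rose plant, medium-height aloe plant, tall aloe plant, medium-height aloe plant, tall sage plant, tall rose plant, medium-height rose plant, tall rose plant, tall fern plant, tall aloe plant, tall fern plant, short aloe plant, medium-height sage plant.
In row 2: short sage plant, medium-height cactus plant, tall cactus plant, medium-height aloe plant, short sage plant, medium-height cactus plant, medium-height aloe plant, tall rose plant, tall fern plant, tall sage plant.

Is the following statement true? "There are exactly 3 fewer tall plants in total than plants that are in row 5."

tall plants: 15.
plants in row 5: 17.
The claim requires 17 − 15 (= 2) to equal 3, which does not hold.

False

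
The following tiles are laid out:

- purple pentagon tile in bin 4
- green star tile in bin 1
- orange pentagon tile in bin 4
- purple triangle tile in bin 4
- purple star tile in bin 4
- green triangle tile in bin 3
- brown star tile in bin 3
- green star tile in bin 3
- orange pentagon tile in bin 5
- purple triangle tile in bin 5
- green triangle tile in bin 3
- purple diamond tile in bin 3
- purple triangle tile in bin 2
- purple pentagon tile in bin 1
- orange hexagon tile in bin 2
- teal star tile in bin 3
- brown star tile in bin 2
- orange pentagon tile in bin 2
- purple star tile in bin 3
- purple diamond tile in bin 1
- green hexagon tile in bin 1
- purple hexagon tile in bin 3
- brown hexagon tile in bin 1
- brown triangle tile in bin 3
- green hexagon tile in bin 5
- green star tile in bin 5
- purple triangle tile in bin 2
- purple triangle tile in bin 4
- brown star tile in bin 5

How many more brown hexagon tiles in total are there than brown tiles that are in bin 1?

0

brown hexagon tiles: 1.
brown tiles in bin 1: 1.
1 − 1 = 0.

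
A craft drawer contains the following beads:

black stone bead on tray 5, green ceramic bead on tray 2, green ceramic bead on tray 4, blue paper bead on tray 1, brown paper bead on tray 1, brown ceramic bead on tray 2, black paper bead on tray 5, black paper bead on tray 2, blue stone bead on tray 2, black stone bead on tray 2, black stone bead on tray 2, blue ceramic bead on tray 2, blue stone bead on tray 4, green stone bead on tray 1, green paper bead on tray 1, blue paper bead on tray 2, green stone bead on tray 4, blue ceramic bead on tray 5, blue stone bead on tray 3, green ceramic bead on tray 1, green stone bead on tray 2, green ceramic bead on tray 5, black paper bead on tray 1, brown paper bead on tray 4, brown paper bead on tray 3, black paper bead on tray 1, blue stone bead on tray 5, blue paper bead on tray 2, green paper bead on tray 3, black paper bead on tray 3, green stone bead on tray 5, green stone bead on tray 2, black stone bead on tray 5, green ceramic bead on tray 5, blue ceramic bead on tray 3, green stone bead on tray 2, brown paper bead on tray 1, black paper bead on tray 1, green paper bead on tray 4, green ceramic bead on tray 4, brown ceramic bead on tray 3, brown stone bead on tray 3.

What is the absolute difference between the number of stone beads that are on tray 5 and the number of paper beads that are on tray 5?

stone beads on tray 5: 4. paper beads on tray 5: 1.
|4 − 1| = 4 − 1 = 3.

3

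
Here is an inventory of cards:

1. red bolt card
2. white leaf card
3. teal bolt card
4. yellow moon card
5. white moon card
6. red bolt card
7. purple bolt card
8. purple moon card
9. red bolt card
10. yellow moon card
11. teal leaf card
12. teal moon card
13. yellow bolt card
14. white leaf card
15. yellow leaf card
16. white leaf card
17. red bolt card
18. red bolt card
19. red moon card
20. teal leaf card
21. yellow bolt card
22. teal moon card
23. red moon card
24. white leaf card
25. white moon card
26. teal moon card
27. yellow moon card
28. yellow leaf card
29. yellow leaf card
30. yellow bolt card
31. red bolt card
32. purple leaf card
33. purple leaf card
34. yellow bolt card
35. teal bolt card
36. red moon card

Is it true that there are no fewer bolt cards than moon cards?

|bolt cards| = 13.
|moon cards| = 12.
The claim requires 13 ≥ 12, which holds.

True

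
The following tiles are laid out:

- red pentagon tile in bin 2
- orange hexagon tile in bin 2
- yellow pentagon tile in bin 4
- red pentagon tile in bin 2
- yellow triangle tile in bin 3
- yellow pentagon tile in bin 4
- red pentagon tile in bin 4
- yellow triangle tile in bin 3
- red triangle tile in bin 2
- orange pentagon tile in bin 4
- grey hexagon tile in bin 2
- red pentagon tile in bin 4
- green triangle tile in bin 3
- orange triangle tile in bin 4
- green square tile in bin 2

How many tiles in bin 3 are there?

3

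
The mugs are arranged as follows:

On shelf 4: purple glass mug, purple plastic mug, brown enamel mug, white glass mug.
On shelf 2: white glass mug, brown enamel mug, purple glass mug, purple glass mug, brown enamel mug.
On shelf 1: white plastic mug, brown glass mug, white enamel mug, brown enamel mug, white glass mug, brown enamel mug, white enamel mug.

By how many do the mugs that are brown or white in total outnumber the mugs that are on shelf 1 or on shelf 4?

mugs that are brown or white: 12.
mugs on shelf 1 or on shelf 4: 11.
12 − 11 = 1.

1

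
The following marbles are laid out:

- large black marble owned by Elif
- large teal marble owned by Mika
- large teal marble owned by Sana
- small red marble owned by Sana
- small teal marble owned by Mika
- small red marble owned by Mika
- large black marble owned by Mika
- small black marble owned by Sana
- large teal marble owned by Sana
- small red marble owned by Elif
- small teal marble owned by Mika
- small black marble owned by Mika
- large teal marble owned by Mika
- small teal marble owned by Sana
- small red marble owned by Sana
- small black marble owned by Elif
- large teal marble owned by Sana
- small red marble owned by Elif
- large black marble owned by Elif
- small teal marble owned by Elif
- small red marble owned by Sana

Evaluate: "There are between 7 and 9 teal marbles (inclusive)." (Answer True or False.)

True

There are 9 teal marbles.
The claim requires 7 ≤ 9 ≤ 9, which holds.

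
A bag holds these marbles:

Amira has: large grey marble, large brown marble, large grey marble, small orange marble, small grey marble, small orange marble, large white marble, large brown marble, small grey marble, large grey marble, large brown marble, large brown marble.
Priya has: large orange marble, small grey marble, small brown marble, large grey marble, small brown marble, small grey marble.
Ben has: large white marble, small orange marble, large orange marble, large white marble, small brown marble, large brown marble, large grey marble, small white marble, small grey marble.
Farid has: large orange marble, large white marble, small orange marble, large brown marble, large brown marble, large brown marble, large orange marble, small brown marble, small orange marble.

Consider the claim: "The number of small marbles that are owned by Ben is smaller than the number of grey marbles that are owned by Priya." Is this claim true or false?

False

|small marbles owned by Ben| = 4.
|grey marbles owned by Priya| = 3.
The claim requires 4 < 3, which does not hold.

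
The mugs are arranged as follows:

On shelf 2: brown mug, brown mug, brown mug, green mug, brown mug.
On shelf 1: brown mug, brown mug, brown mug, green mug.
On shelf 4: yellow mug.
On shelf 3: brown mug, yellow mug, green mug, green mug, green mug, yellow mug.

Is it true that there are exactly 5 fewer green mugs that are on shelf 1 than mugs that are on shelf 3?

green mugs on shelf 1: 1.
mugs on shelf 3: 6.
The claim requires 6 − 1 (= 5) to equal 5, which holds.

True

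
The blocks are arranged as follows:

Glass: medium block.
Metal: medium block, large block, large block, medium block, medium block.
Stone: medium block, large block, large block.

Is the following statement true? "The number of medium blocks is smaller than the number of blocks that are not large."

False

medium blocks: 5.
blocks that are not large: 5.
The claim requires 5 < 5, which does not hold.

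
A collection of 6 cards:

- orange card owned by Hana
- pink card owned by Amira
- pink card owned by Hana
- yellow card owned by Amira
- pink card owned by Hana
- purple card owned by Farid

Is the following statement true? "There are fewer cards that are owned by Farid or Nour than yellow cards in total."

|cards owned by Farid or Nour| = 1.
|yellow cards| = 1.
The claim requires 1 < 1, which does not hold.

False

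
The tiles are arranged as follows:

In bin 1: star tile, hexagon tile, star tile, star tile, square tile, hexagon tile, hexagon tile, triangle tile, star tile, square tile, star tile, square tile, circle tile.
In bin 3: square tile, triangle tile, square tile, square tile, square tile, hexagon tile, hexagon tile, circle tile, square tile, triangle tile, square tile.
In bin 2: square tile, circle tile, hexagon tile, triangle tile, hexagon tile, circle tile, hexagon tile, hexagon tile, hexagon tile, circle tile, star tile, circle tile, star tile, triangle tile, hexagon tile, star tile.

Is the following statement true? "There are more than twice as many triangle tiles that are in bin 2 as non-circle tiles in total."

False

There are 2 triangle tiles in bin 2.
There are 34 non-circle tiles.
The claim requires 2 > 2 × 34 = 68, which does not hold.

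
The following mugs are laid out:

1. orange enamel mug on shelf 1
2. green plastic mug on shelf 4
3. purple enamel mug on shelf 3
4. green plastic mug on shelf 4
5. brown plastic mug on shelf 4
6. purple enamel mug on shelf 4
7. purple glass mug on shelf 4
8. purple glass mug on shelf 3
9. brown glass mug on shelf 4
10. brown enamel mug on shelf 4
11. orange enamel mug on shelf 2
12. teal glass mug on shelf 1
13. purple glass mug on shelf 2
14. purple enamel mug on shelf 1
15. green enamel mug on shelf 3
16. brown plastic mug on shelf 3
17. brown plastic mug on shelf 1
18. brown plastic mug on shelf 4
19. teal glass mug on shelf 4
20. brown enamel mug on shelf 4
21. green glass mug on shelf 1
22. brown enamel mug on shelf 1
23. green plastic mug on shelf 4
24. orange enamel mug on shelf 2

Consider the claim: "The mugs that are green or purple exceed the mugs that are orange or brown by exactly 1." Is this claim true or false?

False

There are 11 mugs that are green or purple.
There are 11 mugs that are orange or brown.
The claim requires 11 − 11 (= 0) to equal 1, which does not hold.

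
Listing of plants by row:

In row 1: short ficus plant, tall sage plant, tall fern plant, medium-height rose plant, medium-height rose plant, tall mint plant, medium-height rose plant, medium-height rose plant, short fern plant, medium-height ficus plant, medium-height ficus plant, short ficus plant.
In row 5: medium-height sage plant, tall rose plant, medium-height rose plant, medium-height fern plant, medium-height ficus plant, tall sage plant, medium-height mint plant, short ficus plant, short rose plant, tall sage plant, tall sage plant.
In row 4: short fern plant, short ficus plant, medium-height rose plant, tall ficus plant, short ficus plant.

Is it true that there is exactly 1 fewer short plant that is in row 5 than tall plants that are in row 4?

False

short plants in row 5: 2.
tall plants in row 4: 1.
The claim requires 1 − 2 (= -1) to equal 1, which does not hold.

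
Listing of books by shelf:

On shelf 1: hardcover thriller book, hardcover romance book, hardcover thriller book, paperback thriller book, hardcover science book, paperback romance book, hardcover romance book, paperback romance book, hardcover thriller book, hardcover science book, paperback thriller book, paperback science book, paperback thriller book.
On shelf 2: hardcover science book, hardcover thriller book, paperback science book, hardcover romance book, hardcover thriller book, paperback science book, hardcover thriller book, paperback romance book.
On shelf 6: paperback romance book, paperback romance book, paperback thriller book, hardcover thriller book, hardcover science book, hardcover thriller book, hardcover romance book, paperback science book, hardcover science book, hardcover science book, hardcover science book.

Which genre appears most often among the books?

Counts by genre: thriller 12, science 11, romance 9.
The maximum is 12, held uniquely by thriller.

thriller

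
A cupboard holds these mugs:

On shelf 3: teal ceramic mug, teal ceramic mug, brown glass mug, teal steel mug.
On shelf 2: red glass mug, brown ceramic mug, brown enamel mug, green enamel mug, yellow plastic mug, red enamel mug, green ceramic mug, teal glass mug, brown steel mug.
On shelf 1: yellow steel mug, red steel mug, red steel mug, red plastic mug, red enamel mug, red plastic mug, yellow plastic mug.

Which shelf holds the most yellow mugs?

Counts by shelf (restricted to yellow mugs): shelf 1→2, shelf 2→1, shelf 3→0.
The maximum is 2, held uniquely by shelf 1.

shelf 1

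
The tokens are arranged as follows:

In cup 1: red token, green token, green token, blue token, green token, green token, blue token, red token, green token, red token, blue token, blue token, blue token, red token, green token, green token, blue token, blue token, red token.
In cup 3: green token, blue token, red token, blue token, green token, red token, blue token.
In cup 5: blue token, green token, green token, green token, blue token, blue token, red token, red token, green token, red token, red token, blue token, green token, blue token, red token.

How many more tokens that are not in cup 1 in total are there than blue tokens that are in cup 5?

17

tokens that are not in cup 1: 22.
blue tokens in cup 5: 5.
22 − 5 = 17.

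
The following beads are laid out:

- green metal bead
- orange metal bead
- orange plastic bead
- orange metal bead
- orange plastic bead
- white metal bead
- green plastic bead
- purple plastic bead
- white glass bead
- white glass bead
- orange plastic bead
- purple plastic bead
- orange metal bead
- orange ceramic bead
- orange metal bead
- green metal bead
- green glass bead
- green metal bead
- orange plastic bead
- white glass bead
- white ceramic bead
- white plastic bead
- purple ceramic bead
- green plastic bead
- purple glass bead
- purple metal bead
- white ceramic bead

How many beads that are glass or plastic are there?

glass: 5; plastic: 9; together 5 + 9 = 14.

14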